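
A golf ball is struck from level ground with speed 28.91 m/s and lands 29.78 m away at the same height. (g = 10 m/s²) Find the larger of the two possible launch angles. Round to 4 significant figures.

79.56°

Level-ground range: R = v₀² sin(2θ)/g ⇒ sin 2θ = R g / v₀² = 29.78×10/28.91² = 0.3563.
2θ = arcsin(0.3563) = 20.873° or 180° − 20.873° = 159.127°.
So θ = 10.44° or θ = 79.56°.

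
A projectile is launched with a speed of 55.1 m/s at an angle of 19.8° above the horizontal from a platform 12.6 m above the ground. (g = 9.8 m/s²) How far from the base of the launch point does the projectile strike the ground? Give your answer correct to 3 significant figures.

Components: v_x = 55.1 cos 19.8° = 51.84 m/s, v_y = 55.1 sin 19.8° = 18.66 m/s.
Vertical: 0 = 12.6 + 18.66 t − ½(9.8) t² ⇒ 4.900 t² − 18.66 t − 12.6 = 0.
t = [18.66 + √(348.2 + 247.0)] / 9.800 = 4.394 s.
Horizontal: R = v_x · t = 51.84 × 4.394 = 228 m.

228 m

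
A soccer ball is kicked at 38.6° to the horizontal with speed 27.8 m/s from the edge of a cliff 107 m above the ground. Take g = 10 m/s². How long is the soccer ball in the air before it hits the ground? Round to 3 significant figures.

6.67 s

Vertical component: v_y = 27.8 sin 38.6° = 17.34 m/s.
Taking up as positive with launch at y = 107 m, landing at y = 0: 0 = 107 + 17.34 t − ½(10) t².
Solving 5.000 t² − 17.34 t − 107 = 0 gives t = [17.34 + √(17.34² + 4·5.000·107)] / 10.00 = 6.67 s.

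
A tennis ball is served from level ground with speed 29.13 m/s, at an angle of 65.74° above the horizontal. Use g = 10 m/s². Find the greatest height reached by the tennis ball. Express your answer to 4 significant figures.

Vertical component of launch velocity: v_y = 29.13 sin 65.74° = 26.558 m/s.
At the highest point the vertical velocity is zero, so v_y² = 2 g h_max.
h_max = (26.558)² / (2 × 10) = 705.33 / 20.00 = 35.27 m.

35.27 m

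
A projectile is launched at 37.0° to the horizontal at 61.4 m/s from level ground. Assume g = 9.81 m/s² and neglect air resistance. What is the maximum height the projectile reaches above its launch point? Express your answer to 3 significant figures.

69.6 m

Vertical component of launch velocity: v_y = 61.4 sin 37.0° = 36.95 m/s.
At the highest point the vertical velocity is zero, so v_y² = 2 g h_max.
h_max = (36.95)² / (2 × 9.81) = 1365 / 19.62 = 69.6 m.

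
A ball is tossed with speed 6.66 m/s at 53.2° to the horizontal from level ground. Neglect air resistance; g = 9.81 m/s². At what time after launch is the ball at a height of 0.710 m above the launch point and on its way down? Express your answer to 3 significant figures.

v_y0 = 6.66 sin 53.2° = 5.333 m/s.
Set y = v_y0 t − ½ g t² = 0.710: 4.905 t² − 5.333 t + 0.710 = 0.
t = [5.333 ± √(28.44 − 13.93)] / 9.81 = (5.333 ± 3.809) / 9.81, giving t = 0.155 s or t = 0.932 s.
On the way down corresponds to the larger root: t = 0.932 s.

0.932 s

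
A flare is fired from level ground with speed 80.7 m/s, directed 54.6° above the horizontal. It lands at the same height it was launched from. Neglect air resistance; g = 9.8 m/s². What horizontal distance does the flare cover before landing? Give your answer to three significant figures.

For level ground, R = v₀² sin(2θ) / g.
sin(2 × 54.6°) = sin 109.2° = 0.9444.
R = (80.7)² × 0.9444 / 9.8 = 628 m.

628 m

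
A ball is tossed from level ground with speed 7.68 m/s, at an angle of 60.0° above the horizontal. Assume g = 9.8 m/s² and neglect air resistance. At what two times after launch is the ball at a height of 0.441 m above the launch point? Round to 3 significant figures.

0.0699 s and 1.29 s

v_y0 = 7.68 sin 60.0° = 6.651 m/s.
Set y = v_y0 t − ½ g t² = 0.441: 4.900 t² − 6.651 t + 0.441 = 0.
t = [6.651 ± √(44.24 − 8.644)] / 9.8 = (6.651 ± 5.966) / 9.8, giving t = 0.0699 s or t = 1.29 s.
So the ball is at 0.441 m at t = 0.0699 s (rising) and t = 1.29 s (falling).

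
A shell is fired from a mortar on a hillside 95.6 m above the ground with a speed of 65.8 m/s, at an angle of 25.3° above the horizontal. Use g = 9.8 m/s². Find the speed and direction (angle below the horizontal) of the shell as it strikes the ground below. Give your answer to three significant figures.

78.8 m/s at 40.9° below the horizontal

v_x = 65.8 cos 25.3° = 59.49 m/s (constant).
|v_y| at impact = √((28.12)² + 2×9.8×95.6) = 51.62 m/s.
Speed = √(59.49² + 51.62²) = 78.8 m/s; angle = arctan(51.62/59.49) = 40.9° below horizontal.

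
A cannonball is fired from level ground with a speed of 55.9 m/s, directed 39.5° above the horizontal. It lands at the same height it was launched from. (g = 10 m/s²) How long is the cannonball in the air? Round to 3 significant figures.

7.11 s

Vertical component: v_y = 55.9 sin 39.5° = 35.56 m/s.
For a projectile landing at launch height, time of flight is t = 2 v_y / g = 2 × 35.56 / 10 = 7.11 s.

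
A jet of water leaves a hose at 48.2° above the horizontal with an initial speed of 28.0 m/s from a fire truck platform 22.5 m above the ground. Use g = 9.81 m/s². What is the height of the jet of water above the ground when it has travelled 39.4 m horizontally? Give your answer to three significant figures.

v_x = 28.0 cos 48.2° = 18.66 m/s, v_y0 = 28.0 sin 48.2° = 20.87 m/s.
Time to reach x = 39.4 m: t = x / v_x = 39.4 / 18.66 = 2.111 s.
y = 22.5 + v_y0 t − ½ g t² = 22.5 + 20.87×2.111 − 4.905×2.111² = 44.7 m.

44.7 m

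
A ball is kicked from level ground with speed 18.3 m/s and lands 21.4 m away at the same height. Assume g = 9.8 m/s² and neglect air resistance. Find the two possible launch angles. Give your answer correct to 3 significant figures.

19.4° and 70.6°

Level-ground range: R = v₀² sin(2θ)/g ⇒ sin 2θ = R g / v₀² = 21.4×9.8/18.3² = 0.6262.
2θ = arcsin(0.6262) = 38.77° or 180° − 38.77° = 141.23°.
So θ = 19.4° or θ = 70.6°.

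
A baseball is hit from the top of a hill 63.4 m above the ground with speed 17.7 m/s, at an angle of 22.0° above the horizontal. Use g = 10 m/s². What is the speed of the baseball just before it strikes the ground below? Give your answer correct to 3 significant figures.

39.8 m/s

v_x = 17.7 cos 22.0° = 16.41 m/s is unchanged throughout.
For the vertical component, v_y² = v_y0² + 2 g h = (6.631)² + 2×10×63.4 = 1312, so |v_y| = 36.22 m/s.
Impact speed = √(v_x² + v_y²) = √(269.3 + 1312) = 39.8 m/s.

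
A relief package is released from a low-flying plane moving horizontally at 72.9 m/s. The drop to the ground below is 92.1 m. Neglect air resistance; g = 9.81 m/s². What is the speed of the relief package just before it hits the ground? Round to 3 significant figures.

Fall time: t = √(2 × 92.1 / 9.81) = 4.333 s.
At impact: v_x = 72.9 m/s (unchanged), v_y = g t = 9.81 × 4.333 = 42.51 m/s.
Speed = √(v_x² + v_y²) = √(5314 + 1807) = 84.4 m/s.

84.4 m/s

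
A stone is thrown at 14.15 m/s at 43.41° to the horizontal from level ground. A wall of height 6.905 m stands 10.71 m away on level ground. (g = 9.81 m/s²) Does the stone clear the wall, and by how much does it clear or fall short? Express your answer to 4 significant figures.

v_x = 14.15 cos 43.41° = 10.279 m/s; v_y0 = 14.15 sin 43.41° = 9.7241 m/s.
Time to reach the wall: t = 10.71 / 10.279 = 1.0419 s.
Height at that point: y = 9.7241×1.0419 − 4.905×1.0419² = 4.8069 m.
That is 6.905 − 4.8069 = 2.098 m below the top of the wall, so the stone does not clear it.

No — it falls 2.098 m short of clearing the wall.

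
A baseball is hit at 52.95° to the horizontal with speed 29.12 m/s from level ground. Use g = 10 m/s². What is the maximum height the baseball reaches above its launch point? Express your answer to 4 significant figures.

Vertical component of launch velocity: v_y = 29.12 sin 52.95° = 23.241 m/s.
At the highest point the vertical velocity is zero, so v_y² = 2 g h_max.
h_max = (23.241)² / (2 × 10) = 540.14 / 20.00 = 27.01 m.

27.01 m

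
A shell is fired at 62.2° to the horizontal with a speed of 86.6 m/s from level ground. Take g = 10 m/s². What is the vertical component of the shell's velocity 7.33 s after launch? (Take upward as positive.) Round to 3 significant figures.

3.30 m/s

Initial vertical component: v_y0 = 86.6 sin 62.2° = 76.60 m/s.
v_y(t) = v_y0 − g t = 76.60 − 10 × 7.33 = 3.30 m/s.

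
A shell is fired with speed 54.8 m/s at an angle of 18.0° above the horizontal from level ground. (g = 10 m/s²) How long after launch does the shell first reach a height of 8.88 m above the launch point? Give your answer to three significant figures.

v_y0 = 54.8 sin 18.0° = 16.93 m/s.
Set y = v_y0 t − ½ g t² = 8.88: 5.000 t² − 16.93 t + 8.88 = 0.
t = [16.93 ± √(286.6 − 177.6)] / 10 = (16.93 ± 10.44) / 10, giving t = 0.649 s or t = 2.74 s.
The shell is on the way up at the first time, so t = 0.649 s.

0.649 s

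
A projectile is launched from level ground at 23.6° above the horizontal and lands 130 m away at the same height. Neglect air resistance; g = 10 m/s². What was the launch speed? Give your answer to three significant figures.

42.1 m/s

On level ground, R = v₀² sin(2θ) / g, so v₀ = √(R g / sin 2θ).
sin(2 × 23.6°) = 0.7337.
v₀ = √(130 × 10 / 0.7337) = √1772 = 42.1 m/s.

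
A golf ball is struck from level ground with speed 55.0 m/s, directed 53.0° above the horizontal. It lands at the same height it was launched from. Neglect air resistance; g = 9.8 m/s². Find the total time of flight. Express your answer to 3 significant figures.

Vertical component: v_y = 55.0 sin 53.0° = 43.92 m/s.
For a projectile landing at launch height, time of flight is t = 2 v_y / g = 2 × 43.92 / 9.8 = 8.96 s.

8.96 s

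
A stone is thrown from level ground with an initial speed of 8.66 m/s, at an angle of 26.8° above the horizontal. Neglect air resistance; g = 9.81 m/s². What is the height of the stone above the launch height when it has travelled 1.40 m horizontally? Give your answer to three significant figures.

v_x = 8.66 cos 26.8° = 7.730 m/s, v_y0 = 8.66 sin 26.8° = 3.905 m/s.
Time to reach x = 1.40 m: t = x / v_x = 1.40 / 7.730 = 0.1811 s.
y = v_y0 t − ½ g t² = 3.905×0.1811 − 4.905×0.1811² = 0.546 m.

0.546 m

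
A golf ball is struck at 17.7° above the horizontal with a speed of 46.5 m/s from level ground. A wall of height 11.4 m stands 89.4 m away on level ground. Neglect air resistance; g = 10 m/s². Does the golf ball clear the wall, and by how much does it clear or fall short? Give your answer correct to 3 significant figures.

v_x = 46.5 cos 17.7° = 44.30 m/s; v_y0 = 46.5 sin 17.7° = 14.14 m/s.
Time to reach the wall: t = 89.4 / 44.30 = 2.018 s.
Height at that point: y = 14.14×2.018 − 5.000×2.018² = 8.173 m.
That is 11.4 − 8.173 = 3.23 m below the top of the wall, so the golf ball does not clear it.

No — it falls 3.23 m short of clearing the wall.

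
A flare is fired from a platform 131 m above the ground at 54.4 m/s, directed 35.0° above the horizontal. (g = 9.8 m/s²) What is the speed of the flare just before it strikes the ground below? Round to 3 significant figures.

v_x = 54.4 cos 35.0° = 44.56 m/s is unchanged throughout.
For the vertical component, v_y² = v_y0² + 2 g h = (31.20)² + 2×9.8×131 = 3541, so |v_y| = 59.51 m/s.
Impact speed = √(v_x² + v_y²) = √(1986 + 3541) = 74.3 m/s.

74.3 m/s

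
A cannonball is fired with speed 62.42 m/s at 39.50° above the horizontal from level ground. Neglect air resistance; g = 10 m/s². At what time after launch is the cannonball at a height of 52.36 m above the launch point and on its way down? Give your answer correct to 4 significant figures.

6.271 s

v_y0 = 62.42 sin 39.50° = 39.704 m/s.
Set y = v_y0 t − ½ g t² = 52.36: 5.000 t² − 39.704 t + 52.36 = 0.
t = [39.704 ± √(1576.4 − 1047.2)] / 10 = (39.704 ± 23.004) / 10, giving t = 1.670 s or t = 6.271 s.
On the way down corresponds to the larger root: t = 6.271 s.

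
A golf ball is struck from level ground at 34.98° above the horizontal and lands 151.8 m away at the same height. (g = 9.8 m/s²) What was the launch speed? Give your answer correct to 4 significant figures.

39.79 m/s

On level ground, R = v₀² sin(2θ) / g, so v₀ = √(R g / sin 2θ).
sin(2 × 34.98°) = 0.9395.
v₀ = √(151.8 × 9.8 / 0.9395) = √1583.4 = 39.79 m/s.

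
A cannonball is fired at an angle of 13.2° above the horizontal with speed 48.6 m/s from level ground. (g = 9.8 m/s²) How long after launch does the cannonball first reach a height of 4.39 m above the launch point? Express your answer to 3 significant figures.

0.511 s

v_y0 = 48.6 sin 13.2° = 11.10 m/s.
Set y = v_y0 t − ½ g t² = 4.39: 4.900 t² − 11.10 t + 4.39 = 0.
t = [11.10 ± √(123.2 − 86.04)] / 9.8 = (11.10 ± 6.096) / 9.8, giving t = 0.511 s or t = 1.75 s.
The cannonball is on the way up at the first time, so t = 0.511 s.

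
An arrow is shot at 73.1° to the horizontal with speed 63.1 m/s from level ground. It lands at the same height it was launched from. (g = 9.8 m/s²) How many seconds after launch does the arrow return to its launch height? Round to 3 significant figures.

Vertical component: v_y = 63.1 sin 73.1° = 60.37 m/s.
For a projectile landing at launch height, time of flight is t = 2 v_y / g = 2 × 60.37 / 9.8 = 12.3 s.

12.3 s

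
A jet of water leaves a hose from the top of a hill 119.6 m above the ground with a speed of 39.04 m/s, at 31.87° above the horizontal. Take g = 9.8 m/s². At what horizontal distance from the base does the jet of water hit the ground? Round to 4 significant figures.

Components: v_x = 39.04 cos 31.87° = 33.155 m/s, v_y = 39.04 sin 31.87° = 20.613 m/s.
Vertical: 0 = 119.6 + 20.613 t − ½(9.8) t² ⇒ 4.900 t² − 20.613 t − 119.6 = 0.
t = [20.613 + √(424.90 + 2344.2)] / 9.800 = 7.4730 s.
Horizontal: R = v_x · t = 33.155 × 7.4730 = 247.8 m.

247.8 m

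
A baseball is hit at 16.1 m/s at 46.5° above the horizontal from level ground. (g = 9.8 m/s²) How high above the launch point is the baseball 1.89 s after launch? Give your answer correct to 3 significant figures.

4.57 m

v_y0 = 16.1 sin 46.5° = 11.68 m/s.
y(t) = v_y0 t − ½ g t² = 11.68×1.89 − 4.900×1.89² = 4.57 m.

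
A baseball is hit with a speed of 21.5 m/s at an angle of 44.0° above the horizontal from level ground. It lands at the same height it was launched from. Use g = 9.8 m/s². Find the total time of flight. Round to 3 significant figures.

3.05 s

Vertical component: v_y = 21.5 sin 44.0° = 14.94 m/s.
For a projectile landing at launch height, time of flight is t = 2 v_y / g = 2 × 14.94 / 9.8 = 3.05 s.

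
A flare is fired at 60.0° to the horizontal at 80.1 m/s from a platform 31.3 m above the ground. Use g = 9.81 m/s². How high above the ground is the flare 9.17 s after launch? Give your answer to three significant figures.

255 m

v_y0 = 80.1 sin 60.0° = 69.37 m/s.
y(t) = 31.3 + v_y0 t − ½ g t² = 31.3 + 69.37×9.17 − ½×9.81×9.17² = 255 m.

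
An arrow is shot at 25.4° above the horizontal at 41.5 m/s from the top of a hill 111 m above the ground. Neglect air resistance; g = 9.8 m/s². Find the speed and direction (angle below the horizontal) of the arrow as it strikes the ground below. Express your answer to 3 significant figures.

62.4 m/s at 53.1° below the horizontal

v_x = 41.5 cos 25.4° = 37.49 m/s (constant).
|v_y| at impact = √((17.80)² + 2×9.8×111) = 49.92 m/s.
Speed = √(37.49² + 49.92²) = 62.4 m/s; angle = arctan(49.92/37.49) = 53.1° below horizontal.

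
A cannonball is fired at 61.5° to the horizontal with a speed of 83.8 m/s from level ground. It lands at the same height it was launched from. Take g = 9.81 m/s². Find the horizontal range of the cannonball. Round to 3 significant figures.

600 m

Components: v_x = 83.8 cos 61.5° = 39.99 m/s, v_y = 83.8 sin 61.5° = 73.64 m/s.
Time of flight (same landing height): t = 2 v_y / g = 2 × 73.64 / 9.81 = 15.01 s.
Range: R = v_x · t = 39.99 × 15.01 = 600 m.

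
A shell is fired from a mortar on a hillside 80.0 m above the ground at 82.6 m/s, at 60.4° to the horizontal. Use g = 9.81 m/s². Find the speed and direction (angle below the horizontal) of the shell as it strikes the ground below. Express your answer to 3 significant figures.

v_x = 82.6 cos 60.4° = 40.80 m/s (constant).
|v_y| at impact = √((71.82)² + 2×9.81×80.0) = 82.02 m/s.
Speed = √(40.80² + 82.02²) = 91.6 m/s; angle = arctan(82.02/40.80) = 63.6° below horizontal.

91.6 m/s at 63.6° below the horizontal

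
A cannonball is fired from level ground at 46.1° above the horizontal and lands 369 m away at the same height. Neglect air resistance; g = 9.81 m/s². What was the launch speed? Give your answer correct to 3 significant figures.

On level ground, R = v₀² sin(2θ) / g, so v₀ = √(R g / sin 2θ).
sin(2 × 46.1°) = 0.9993.
v₀ = √(369 × 9.81 / 0.9993) = √3622 = 60.2 m/s.

60.2 m/s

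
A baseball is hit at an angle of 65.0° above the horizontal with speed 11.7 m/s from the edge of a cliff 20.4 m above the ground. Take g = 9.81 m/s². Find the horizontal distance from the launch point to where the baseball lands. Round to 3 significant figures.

Components: v_x = 11.7 cos 65.0° = 4.945 m/s, v_y = 11.7 sin 65.0° = 10.60 m/s.
Vertical: 0 = 20.4 + 10.60 t − ½(9.81) t² ⇒ 4.905 t² − 10.60 t − 20.4 = 0.
t = [10.60 + √(112.4 + 400.2)] / 9.810 = 3.388 s.
Horizontal: R = v_x · t = 4.945 × 3.388 = 16.8 m.

16.8 m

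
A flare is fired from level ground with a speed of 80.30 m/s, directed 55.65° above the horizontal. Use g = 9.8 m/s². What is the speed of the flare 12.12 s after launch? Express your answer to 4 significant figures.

v_x = 80.30 cos 55.65° = 45.309 m/s (constant).
v_y(t) = 80.30 sin 55.65° − g t = 66.296 − 9.8 × 12.12 = -52.480 m/s.
Speed = √(v_x² + v_y²) = √(2052.9 + 2754.2) = 69.33 m/s.

69.33 m/s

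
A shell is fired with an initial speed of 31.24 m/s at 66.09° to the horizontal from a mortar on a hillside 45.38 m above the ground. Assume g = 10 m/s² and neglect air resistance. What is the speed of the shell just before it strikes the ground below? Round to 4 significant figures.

v_x = 31.24 cos 66.09° = 12.662 m/s is unchanged throughout.
For the vertical component, v_y² = v_y0² + 2 g h = (28.559)² + 2×10×45.38 = 1723.2, so |v_y| = 41.511 m/s.
Impact speed = √(v_x² + v_y²) = √(160.33 + 1723.2) = 43.40 m/s.

43.40 m/s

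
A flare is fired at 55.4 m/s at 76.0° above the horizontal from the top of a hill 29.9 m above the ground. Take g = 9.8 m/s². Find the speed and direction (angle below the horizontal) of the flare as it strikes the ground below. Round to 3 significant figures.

60.5 m/s at 77.2° below the horizontal

v_x = 55.4 cos 76.0° = 13.40 m/s (constant).
|v_y| at impact = √((53.75)² + 2×9.8×29.9) = 58.95 m/s.
Speed = √(13.40² + 58.95²) = 60.5 m/s; angle = arctan(58.95/13.40) = 77.2° below horizontal.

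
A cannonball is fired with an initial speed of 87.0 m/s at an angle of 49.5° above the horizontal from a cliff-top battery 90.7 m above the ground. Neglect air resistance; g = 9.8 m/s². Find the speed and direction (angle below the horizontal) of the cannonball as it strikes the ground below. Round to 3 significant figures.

v_x = 87.0 cos 49.5° = 56.50 m/s (constant).
|v_y| at impact = √((66.16)² + 2×9.8×90.7) = 78.45 m/s.
Speed = √(56.50² + 78.45²) = 96.7 m/s; angle = arctan(78.45/56.50) = 54.2° below horizontal.

96.7 m/s at 54.2° below the horizontal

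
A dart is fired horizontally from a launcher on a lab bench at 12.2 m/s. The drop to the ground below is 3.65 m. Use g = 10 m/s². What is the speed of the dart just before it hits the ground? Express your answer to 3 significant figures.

Fall time: t = √(2 × 3.65 / 10) = 0.8544 s.
At impact: v_x = 12.2 m/s (unchanged), v_y = g t = 10 × 0.8544 = 8.544 m/s.
Speed = √(v_x² + v_y²) = √(148.8 + 73.00) = 14.9 m/s.

14.9 m/s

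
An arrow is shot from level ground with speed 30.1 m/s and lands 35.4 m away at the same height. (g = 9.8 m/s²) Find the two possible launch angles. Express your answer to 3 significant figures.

Level-ground range: R = v₀² sin(2θ)/g ⇒ sin 2θ = R g / v₀² = 35.4×9.8/30.1² = 0.3829.
2θ = arcsin(0.3829) = 22.51° or 180° − 22.51° = 157.49°.
So θ = 11.3° or θ = 78.7°.

11.3° and 78.7°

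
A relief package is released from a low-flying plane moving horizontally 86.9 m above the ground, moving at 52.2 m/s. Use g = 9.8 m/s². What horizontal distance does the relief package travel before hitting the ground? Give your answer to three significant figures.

220 m

Initial vertical velocity is zero, so the fall time comes from h = ½ g t²: t = √(2 × 86.9 / 9.8) = 4.211 s.
Horizontal motion is uniform at 52.2 m/s, so x = 52.2 × 4.211 = 220 m.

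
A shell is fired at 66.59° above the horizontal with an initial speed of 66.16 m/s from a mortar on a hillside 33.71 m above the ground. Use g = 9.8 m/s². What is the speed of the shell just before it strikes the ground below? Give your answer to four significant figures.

v_x = 66.16 cos 66.59° = 26.286 m/s is unchanged throughout.
For the vertical component, v_y² = v_y0² + 2 g h = (60.714)² + 2×9.8×33.71 = 4346.9, so |v_y| = 65.931 m/s.
Impact speed = √(v_x² + v_y²) = √(690.95 + 4346.9) = 70.98 m/s.

70.98 m/s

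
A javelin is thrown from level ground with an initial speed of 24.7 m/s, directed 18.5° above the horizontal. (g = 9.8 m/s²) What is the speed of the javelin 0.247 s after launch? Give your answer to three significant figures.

24.0 m/s

v_x = 24.7 cos 18.5° = 23.42 m/s (constant).
v_y(t) = 24.7 sin 18.5° − g t = 7.837 − 9.8 × 0.247 = 5.416 m/s.
Speed = √(v_x² + v_y²) = √(548.5 + 29.33) = 24.0 m/s.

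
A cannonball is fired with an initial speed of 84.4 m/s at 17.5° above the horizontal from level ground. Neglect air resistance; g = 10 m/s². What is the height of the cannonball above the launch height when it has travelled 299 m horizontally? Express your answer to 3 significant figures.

25.3 m

v_x = 84.4 cos 17.5° = 80.49 m/s, v_y0 = 84.4 sin 17.5° = 25.38 m/s.
Time to reach x = 299 m: t = x / v_x = 299 / 80.49 = 3.715 s.
y = v_y0 t − ½ g t² = 25.38×3.715 − 5.000×3.715² = 25.3 m.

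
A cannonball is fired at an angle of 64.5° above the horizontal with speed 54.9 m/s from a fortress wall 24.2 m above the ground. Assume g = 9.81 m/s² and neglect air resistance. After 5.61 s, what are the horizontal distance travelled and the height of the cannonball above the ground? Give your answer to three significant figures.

v_x = 54.9 cos 64.5° = 23.64 m/s; v_y0 = 54.9 sin 64.5° = 49.55 m/s.
x = v_x t = 23.64 × 5.61 = 133 m.
y = 24.2 + v_y0 t − ½ g t² = 148 m.

x = 133 m, y = 148 m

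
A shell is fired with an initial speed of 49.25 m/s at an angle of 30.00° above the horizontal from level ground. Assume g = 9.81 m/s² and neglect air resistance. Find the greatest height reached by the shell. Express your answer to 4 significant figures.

Vertical component of launch velocity: v_y = 49.25 sin 30.00° = 24.625 m/s.
At the highest point the vertical velocity is zero, so v_y² = 2 g h_max.
h_max = (24.625)² / (2 × 9.81) = 606.39 / 19.62 = 30.91 m.

30.91 m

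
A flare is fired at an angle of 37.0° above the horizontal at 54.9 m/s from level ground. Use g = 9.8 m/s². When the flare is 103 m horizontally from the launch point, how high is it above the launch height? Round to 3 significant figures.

50.6 m

v_x = 54.9 cos 37.0° = 43.85 m/s, v_y0 = 54.9 sin 37.0° = 33.04 m/s.
Time to reach x = 103 m: t = x / v_x = 103 / 43.85 = 2.349 s.
y = v_y0 t − ½ g t² = 33.04×2.349 − 4.900×2.349² = 50.6 m.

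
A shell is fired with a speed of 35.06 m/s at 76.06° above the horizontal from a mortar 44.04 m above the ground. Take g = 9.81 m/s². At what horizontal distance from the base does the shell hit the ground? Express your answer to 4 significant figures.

Components: v_x = 35.06 cos 76.06° = 8.4462 m/s, v_y = 35.06 sin 76.06° = 34.027 m/s.
Vertical: 0 = 44.04 + 34.027 t − ½(9.81) t² ⇒ 4.905 t² − 34.027 t − 44.04 = 0.
t = [34.027 + √(1157.8 + 864.06)] / 9.810 = 8.0522 s.
Horizontal: R = v_x · t = 8.4462 × 8.0522 = 68.01 m.

68.01 m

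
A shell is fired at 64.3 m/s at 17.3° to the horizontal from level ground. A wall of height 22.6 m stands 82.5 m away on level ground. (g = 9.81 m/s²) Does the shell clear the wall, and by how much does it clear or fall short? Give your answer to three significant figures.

No — it falls 5.76 m short of clearing the wall.

v_x = 64.3 cos 17.3° = 61.39 m/s; v_y0 = 64.3 sin 17.3° = 19.12 m/s.
Time to reach the wall: t = 82.5 / 61.39 = 1.344 s.
Height at that point: y = 19.12×1.344 − 4.905×1.344² = 16.84 m.
That is 22.6 − 16.84 = 5.76 m below the top of the wall, so the shell does not clear it.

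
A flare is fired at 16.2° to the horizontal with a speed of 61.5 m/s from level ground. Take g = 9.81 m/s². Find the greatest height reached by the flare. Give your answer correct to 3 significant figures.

Vertical component of launch velocity: v_y = 61.5 sin 16.2° = 17.16 m/s.
At the highest point the vertical velocity is zero, so v_y² = 2 g h_max.
h_max = (17.16)² / (2 × 9.81) = 294.5 / 19.62 = 15.0 m.

15.0 m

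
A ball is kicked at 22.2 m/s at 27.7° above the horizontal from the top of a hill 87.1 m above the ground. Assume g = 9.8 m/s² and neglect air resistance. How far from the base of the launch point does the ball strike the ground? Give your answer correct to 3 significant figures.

Components: v_x = 22.2 cos 27.7° = 19.66 m/s, v_y = 22.2 sin 27.7° = 10.32 m/s.
Vertical: 0 = 87.1 + 10.32 t − ½(9.8) t² ⇒ 4.900 t² − 10.32 t − 87.1 = 0.
t = [10.32 + √(106.5 + 1707)] / 9.800 = 5.398 s.
Horizontal: R = v_x · t = 19.66 × 5.398 = 106 m.

106 m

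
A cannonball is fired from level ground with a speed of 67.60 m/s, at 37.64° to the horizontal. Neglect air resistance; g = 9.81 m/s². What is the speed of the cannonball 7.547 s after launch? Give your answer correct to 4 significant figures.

62.76 m/s

v_x = 67.60 cos 37.64° = 53.530 m/s (constant).
v_y(t) = 67.60 sin 37.64° − g t = 41.283 − 9.81 × 7.547 = -32.753 m/s.
Speed = √(v_x² + v_y²) = √(2865.5 + 1072.8) = 62.76 m/s.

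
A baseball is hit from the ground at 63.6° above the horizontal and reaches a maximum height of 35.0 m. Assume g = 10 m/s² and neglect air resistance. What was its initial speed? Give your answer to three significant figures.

At maximum height v_y = 0, so (v₀ sin θ)² = 2 g H.
v₀ sin 63.6° = √(2 × 10 × 35.0) = 26.46 m/s.
v₀ = 26.46 / sin 63.6° = 26.46 / 0.8957 = 29.5 m/s.

29.5 m/s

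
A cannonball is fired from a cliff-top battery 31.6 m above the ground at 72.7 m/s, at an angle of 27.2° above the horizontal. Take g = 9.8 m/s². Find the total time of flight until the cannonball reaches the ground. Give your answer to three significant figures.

Vertical component: v_y = 72.7 sin 27.2° = 33.23 m/s.
Taking up as positive with launch at y = 31.6 m, landing at y = 0: 0 = 31.6 + 33.23 t − ½(9.8) t².
Solving 4.900 t² − 33.23 t − 31.6 = 0 gives t = [33.23 + √(33.23² + 4·4.900·31.6)] / 9.800 = 7.63 s.

7.63 s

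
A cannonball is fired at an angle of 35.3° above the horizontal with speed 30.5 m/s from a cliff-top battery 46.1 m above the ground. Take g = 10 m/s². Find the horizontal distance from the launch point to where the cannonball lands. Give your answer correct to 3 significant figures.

131 m

Components: v_x = 30.5 cos 35.3° = 24.89 m/s, v_y = 30.5 sin 35.3° = 17.62 m/s.
Vertical: 0 = 46.1 + 17.62 t − ½(10) t² ⇒ 5.000 t² − 17.62 t − 46.1 = 0.
t = [17.62 + √(310.5 + 922.0)] / 10.00 = 5.273 s.
Horizontal: R = v_x · t = 24.89 × 5.273 = 131 m.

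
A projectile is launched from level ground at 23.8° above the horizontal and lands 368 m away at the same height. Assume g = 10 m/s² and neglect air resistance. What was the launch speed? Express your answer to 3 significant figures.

On level ground, R = v₀² sin(2θ) / g, so v₀ = √(R g / sin 2θ).
sin(2 × 23.8°) = 0.7385.
v₀ = √(368 × 10 / 0.7385) = √4983 = 70.6 m/s.

70.6 m/s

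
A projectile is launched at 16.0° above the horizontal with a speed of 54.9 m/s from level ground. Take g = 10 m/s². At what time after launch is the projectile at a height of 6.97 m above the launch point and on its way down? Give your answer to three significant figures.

2.46 s

v_y0 = 54.9 sin 16.0° = 15.13 m/s.
Set y = v_y0 t − ½ g t² = 6.97: 5.000 t² − 15.13 t + 6.97 = 0.
t = [15.13 ± √(228.9 − 139.4)] / 10 = (15.13 ± 9.460) / 10, giving t = 0.567 s or t = 2.46 s.
On the way down corresponds to the larger root: t = 2.46 s.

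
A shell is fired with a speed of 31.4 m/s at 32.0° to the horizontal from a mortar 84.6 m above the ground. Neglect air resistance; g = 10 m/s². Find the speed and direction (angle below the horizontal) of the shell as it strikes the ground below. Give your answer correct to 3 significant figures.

v_x = 31.4 cos 32.0° = 26.63 m/s (constant).
|v_y| at impact = √((16.64)² + 2×10×84.6) = 44.37 m/s.
Speed = √(26.63² + 44.37²) = 51.7 m/s; angle = arctan(44.37/26.63) = 59.0° below horizontal.

51.7 m/s at 59.0° below the horizontal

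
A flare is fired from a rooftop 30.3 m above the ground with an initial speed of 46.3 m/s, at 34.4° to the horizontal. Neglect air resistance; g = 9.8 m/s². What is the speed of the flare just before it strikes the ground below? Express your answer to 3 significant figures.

52.3 m/s

v_x = 46.3 cos 34.4° = 38.20 m/s is unchanged throughout.
For the vertical component, v_y² = v_y0² + 2 g h = (26.16)² + 2×9.8×30.3 = 1278, so |v_y| = 35.75 m/s.
Impact speed = √(v_x² + v_y²) = √(1459 + 1278) = 52.3 m/s.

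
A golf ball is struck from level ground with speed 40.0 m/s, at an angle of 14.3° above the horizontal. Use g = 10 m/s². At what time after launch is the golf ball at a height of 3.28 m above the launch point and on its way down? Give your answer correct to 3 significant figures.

1.55 s

v_y0 = 40.0 sin 14.3° = 9.880 m/s.
Set y = v_y0 t − ½ g t² = 3.28: 5.000 t² − 9.880 t + 3.28 = 0.
t = [9.880 ± √(97.61 − 65.60)] / 10 = (9.880 ± 5.658) / 10, giving t = 0.422 s or t = 1.55 s.
On the way down corresponds to the larger root: t = 1.55 s.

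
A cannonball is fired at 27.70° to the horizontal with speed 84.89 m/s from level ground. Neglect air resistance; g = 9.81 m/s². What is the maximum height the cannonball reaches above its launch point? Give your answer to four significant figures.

79.36 m

Vertical component of launch velocity: v_y = 84.89 sin 27.70° = 39.460 m/s.
At the highest point the vertical velocity is zero, so v_y² = 2 g h_max.
h_max = (39.460)² / (2 × 9.81) = 1557.1 / 19.62 = 79.36 m.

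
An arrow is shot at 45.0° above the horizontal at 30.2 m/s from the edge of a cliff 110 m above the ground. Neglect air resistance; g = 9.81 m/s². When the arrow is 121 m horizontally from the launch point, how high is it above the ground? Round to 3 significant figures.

73.5 m

v_x = 30.2 cos 45.0° = 21.35 m/s, v_y0 = 30.2 sin 45.0° = 21.35 m/s.
Time to reach x = 121 m: t = x / v_x = 121 / 21.35 = 5.667 s.
y = 110 + v_y0 t − ½ g t² = 110 + 21.35×5.667 − 4.905×5.667² = 73.5 m.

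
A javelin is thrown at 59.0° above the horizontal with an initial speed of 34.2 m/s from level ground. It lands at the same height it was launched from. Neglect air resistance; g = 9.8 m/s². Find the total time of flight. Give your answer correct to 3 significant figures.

5.98 s

Vertical component: v_y = 34.2 sin 59.0° = 29.32 m/s.
For a projectile landing at launch height, time of flight is t = 2 v_y / g = 2 × 29.32 / 9.8 = 5.98 s.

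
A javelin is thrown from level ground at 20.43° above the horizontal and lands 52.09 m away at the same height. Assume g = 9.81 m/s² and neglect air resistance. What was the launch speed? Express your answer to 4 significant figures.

On level ground, R = v₀² sin(2θ) / g, so v₀ = √(R g / sin 2θ).
sin(2 × 20.43°) = 0.6542.
v₀ = √(52.09 × 9.81 / 0.6542) = √781.11 = 27.95 m/s.

27.95 m/s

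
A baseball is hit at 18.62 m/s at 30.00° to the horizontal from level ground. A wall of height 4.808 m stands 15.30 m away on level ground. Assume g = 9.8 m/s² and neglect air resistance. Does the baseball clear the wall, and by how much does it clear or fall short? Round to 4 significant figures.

v_x = 18.62 cos 30.00° = 16.125 m/s; v_y0 = 18.62 sin 30.00° = 9.3100 m/s.
Time to reach the wall: t = 15.30 / 16.125 = 0.94884 s.
Height at that point: y = 9.3100×0.94884 − 4.900×0.94884² = 4.4222 m.
That is 4.808 − 4.4222 = 0.3858 m below the top of the wall, so the baseball does not clear it.

No — it falls 0.3858 m short of clearing the wall.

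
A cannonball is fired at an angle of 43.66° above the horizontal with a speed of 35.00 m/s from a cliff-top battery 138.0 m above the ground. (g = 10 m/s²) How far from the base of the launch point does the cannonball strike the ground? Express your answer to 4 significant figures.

207.6 m

Components: v_x = 35.00 cos 43.66° = 25.321 m/s, v_y = 35.00 sin 43.66° = 24.163 m/s.
Vertical: 0 = 138.0 + 24.163 t − ½(10) t² ⇒ 5.000 t² − 24.163 t − 138.0 = 0.
t = [24.163 + √(583.85 + 2760.0)] / 10.00 = 8.1989 s.
Horizontal: R = v_x · t = 25.321 × 8.1989 = 207.6 m.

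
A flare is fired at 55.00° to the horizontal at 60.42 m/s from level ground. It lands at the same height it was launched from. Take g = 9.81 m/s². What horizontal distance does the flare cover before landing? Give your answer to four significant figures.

349.7 m

For level ground, R = v₀² sin(2θ) / g.
sin(2 × 55.00°) = sin 110.00° = 0.9397.
R = (60.42)² × 0.9397 / 9.81 = 349.7 m.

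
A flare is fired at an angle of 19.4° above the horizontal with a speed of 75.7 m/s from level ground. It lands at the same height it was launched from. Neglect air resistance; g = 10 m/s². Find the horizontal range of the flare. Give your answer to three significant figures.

Components: v_x = 75.7 cos 19.4° = 71.40 m/s, v_y = 75.7 sin 19.4° = 25.14 m/s.
Time of flight (same landing height): t = 2 v_y / g = 2 × 25.14 / 10 = 5.028 s.
Range: R = v_x · t = 71.40 × 5.028 = 359 m.

359 m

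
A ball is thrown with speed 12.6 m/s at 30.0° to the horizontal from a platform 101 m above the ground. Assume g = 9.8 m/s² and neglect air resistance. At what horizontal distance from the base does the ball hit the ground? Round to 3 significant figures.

57.0 m

Components: v_x = 12.6 cos 30.0° = 10.91 m/s, v_y = 12.6 sin 30.0° = 6.300 m/s.
Vertical: 0 = 101 + 6.300 t − ½(9.8) t² ⇒ 4.900 t² − 6.300 t − 101 = 0.
t = [6.300 + √(39.69 + 1980)] / 9.800 = 5.229 s.
Horizontal: R = v_x · t = 10.91 × 5.229 = 57.0 m.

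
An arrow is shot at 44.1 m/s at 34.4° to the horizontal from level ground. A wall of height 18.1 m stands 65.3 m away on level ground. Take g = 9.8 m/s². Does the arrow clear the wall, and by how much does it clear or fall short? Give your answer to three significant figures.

v_x = 44.1 cos 34.4° = 36.39 m/s; v_y0 = 44.1 sin 34.4° = 24.92 m/s.
Time to reach the wall: t = 65.3 / 36.39 = 1.794 s.
Height at that point: y = 24.92×1.794 − 4.900×1.794² = 28.94 m.
That is 28.94 − 18.1 = 10.8 m above the top of the wall, so the arrow clears it.

Yes — it clears the wall by 10.8 m.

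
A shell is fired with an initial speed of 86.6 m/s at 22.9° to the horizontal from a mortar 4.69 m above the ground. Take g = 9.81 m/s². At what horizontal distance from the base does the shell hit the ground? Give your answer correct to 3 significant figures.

Components: v_x = 86.6 cos 22.9° = 79.77 m/s, v_y = 86.6 sin 22.9° = 33.70 m/s.
Vertical: 0 = 4.69 + 33.70 t − ½(9.81) t² ⇒ 4.905 t² − 33.70 t − 4.69 = 0.
t = [33.70 + √(1136 + 92.02)] / 9.810 = 7.007 s.
Horizontal: R = v_x · t = 79.77 × 7.007 = 559 m.

559 m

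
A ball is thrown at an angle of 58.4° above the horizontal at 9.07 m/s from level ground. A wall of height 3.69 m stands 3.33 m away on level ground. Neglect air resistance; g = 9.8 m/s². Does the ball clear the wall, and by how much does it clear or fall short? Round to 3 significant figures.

No — it falls 0.683 m short of clearing the wall.

v_x = 9.07 cos 58.4° = 4.753 m/s; v_y0 = 9.07 sin 58.4° = 7.725 m/s.
Time to reach the wall: t = 3.33 / 4.753 = 0.7006 s.
Height at that point: y = 7.725×0.7006 − 4.900×0.7006² = 3.007 m.
That is 3.69 − 3.007 = 0.683 m below the top of the wall, so the ball does not clear it.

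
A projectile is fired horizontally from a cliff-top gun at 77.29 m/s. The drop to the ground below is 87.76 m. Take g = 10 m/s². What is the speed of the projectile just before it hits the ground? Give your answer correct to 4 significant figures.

87.91 m/s

Fall time: t = √(2 × 87.76 / 10) = 4.1895 s.
At impact: v_x = 77.29 m/s (unchanged), v_y = g t = 10 × 4.1895 = 41.895 m/s.
Speed = √(v_x² + v_y²) = √(5973.7 + 1755.2) = 87.91 m/s.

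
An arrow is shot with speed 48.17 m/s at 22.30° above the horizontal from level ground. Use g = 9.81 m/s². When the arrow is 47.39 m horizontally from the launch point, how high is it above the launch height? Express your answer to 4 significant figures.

13.89 m

v_x = 48.17 cos 22.30° = 44.567 m/s, v_y0 = 48.17 sin 22.30° = 18.278 m/s.
Time to reach x = 47.39 m: t = x / v_x = 47.39 / 44.567 = 1.0633 s.
y = v_y0 t − ½ g t² = 18.278×1.0633 − 4.905×1.0633² = 13.89 m.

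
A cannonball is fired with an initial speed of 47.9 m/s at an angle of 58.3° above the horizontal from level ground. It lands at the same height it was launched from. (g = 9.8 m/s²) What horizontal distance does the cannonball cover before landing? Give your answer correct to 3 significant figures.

209 m

For level ground, R = v₀² sin(2θ) / g.
sin(2 × 58.3°) = sin 116.6° = 0.8942.
R = (47.9)² × 0.8942 / 9.8 = 209 m.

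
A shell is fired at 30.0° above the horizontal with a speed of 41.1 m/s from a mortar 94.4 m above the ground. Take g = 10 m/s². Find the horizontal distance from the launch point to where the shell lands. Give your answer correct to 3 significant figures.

Components: v_x = 41.1 cos 30.0° = 35.59 m/s, v_y = 41.1 sin 30.0° = 20.55 m/s.
Vertical: 0 = 94.4 + 20.55 t − ½(10) t² ⇒ 5.000 t² − 20.55 t − 94.4 = 0.
t = [20.55 + √(422.3 + 1888)] / 10.00 = 6.862 s.
Horizontal: R = v_x · t = 35.59 × 6.862 = 244 m.

244 m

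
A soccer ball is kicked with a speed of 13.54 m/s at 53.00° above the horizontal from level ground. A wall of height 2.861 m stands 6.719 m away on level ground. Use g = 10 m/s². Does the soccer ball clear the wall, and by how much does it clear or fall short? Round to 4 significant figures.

v_x = 13.54 cos 53.00° = 8.1486 m/s; v_y0 = 13.54 sin 53.00° = 10.814 m/s.
Time to reach the wall: t = 6.719 / 8.1486 = 0.82456 s.
Height at that point: y = 10.814×0.82456 − 5.000×0.82456² = 5.5173 m.
That is 5.5173 − 2.861 = 2.656 m above the top of the wall, so the soccer ball clears it.

Yes — it clears the wall by 2.656 m.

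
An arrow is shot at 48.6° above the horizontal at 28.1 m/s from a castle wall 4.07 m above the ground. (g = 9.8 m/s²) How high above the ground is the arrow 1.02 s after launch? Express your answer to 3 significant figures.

v_y0 = 28.1 sin 48.6° = 21.08 m/s.
y(t) = 4.07 + v_y0 t − ½ g t² = 4.07 + 21.08×1.02 − ½×9.8×1.02² = 20.5 m.

20.5 m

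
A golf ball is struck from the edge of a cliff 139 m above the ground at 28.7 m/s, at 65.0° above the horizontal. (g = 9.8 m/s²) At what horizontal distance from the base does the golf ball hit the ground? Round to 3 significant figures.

104 m

Components: v_x = 28.7 cos 65.0° = 12.13 m/s, v_y = 28.7 sin 65.0° = 26.01 m/s.
Vertical: 0 = 139 + 26.01 t − ½(9.8) t² ⇒ 4.900 t² − 26.01 t − 139 = 0.
t = [26.01 + √(676.5 + 2724)] / 9.800 = 8.604 s.
Horizontal: R = v_x · t = 12.13 × 8.604 = 104 m.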